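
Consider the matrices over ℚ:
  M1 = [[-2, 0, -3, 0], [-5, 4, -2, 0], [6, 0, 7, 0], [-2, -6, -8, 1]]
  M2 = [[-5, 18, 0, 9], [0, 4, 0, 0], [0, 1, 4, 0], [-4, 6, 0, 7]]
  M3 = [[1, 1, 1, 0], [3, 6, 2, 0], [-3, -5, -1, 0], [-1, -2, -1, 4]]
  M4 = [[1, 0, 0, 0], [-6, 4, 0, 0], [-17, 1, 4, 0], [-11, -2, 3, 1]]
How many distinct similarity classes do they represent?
2 classes: {M1, M4}, {M2, M3}

Characteristic polynomials: χ_{M1} = (x - 4)^2(x - 1)^2, χ_{M2} = (x - 4)^2(x - 1)^2, χ_{M3} = (x - 4)^2(x - 1)^2, χ_{M4} = (x - 4)^2(x - 1)^2.

{M1, M4}: invariant factors x - 1, (x - 4)^2(x - 1).

{M2, M3}: invariant factors (x - 4)^2(x - 1)^2.

Matrices are similar if and only if their invariant-factor lists agree; the partition into similarity classes is {M1, M4}, {M2, M3}.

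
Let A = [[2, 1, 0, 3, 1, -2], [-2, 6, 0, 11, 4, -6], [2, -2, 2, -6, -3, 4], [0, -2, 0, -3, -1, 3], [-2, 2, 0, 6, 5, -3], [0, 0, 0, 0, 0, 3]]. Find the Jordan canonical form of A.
The characteristic polynomial is det(xI - A) = (x - 3)^3(x - 2)^3, so the eigenvalues are 2 (algebraic multiplicity 3), 3 (algebraic multiplicity 3).

For λ = 2: rank(A - 2I) = 4, rank((A - 2I)^2) = 3. The eigenspace has dimension 6 - 4 = 2, so there are 2 Jordan blocks; the rank sequence gives block sizes [2, 1].

For λ = 3: rank(A - 3I) = 5, rank((A - 3I)^2) = 4, rank((A - 3I)^3) = 3. The eigenspace has dimension 6 - 5 = 1, so there is 1 Jordan block; the rank sequence gives block sizes [3].

Assembling the blocks gives the Jordan form J above.

J = [[2, 1, 0, 0, 0, 0], [0, 2, 0, 0, 0, 0], [0, 0, 2, 0, 0, 0], [0, 0, 0, 3, 1, 0], [0, 0, 0, 0, 3, 1], [0, 0, 0, 0, 0, 3]]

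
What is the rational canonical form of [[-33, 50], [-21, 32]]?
The invariant factors of A (the non-unit diagonal entries of the Smith normal form of xI - A over ℚ[x]) are (x - 2)(x + 3), each dividing the next. The characteristic polynomial is their product, (x - 2)(x + 3).

The rational canonical form is the block-diagonal matrix of companion matrices C(f_i):
R = [[0, 6], [1, -1]].

R = [[0, 6], [1, -1]]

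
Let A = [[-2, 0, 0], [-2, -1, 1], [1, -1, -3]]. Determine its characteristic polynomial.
χ_A(x) = (x + 2)^3

xI - A = [[x + 2, 0, 0], [2, x + 1, -1], [-1, 1, x + 3]].

Expanding det(xI - A) along the first row:
det(xI - A) = + (x + 2)·det([[x + 1, -1], [1, x + 3]]) - (0)·det([[2, -1], [-1, x + 3]]) + (0)·det([[2, x + 1], [-1, 1]]).

Evaluating gives χ_A(x) = x^3 + 6x^2 + 12x + 8 = (x + 2)^3.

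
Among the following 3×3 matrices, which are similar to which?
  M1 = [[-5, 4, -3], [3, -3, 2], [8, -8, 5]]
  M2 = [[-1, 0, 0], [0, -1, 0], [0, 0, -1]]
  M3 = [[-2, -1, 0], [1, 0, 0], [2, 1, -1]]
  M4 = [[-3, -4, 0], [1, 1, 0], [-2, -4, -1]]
3 classes: {M1, M3}, {M2}, {M4}

Characteristic polynomials: χ_{M1} = (x + 1)^3, χ_{M2} = (x + 1)^3, χ_{M3} = (x + 1)^3, χ_{M4} = (x + 1)^3.

{M1, M3}: invariant factors (x + 1)^3.

{M2}: invariant factors x + 1, x + 1, x + 1.

{M4}: invariant factors x + 1, (x + 1)^2.

Matrices are similar if and only if their invariant-factor lists agree; the partition into similarity classes is {M1, M3}, {M2}, {M4}.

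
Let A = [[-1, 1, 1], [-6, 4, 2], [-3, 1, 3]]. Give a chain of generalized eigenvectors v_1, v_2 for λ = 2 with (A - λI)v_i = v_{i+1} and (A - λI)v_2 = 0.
We seek v_1 ∈ ker((A - 2I)^2) \ ker(A - 2I), then set v_{i+1} = (A - 2I) v_i.

One such chain is v_1 = [[0, 1, 0]]^T, v_2 = [[1, 2, 1]]^T. Check: (A - 2I) v_2 = [[0, 0, 0]]^T = 0.

v_1 = [[0, 1, 0]]^T, v_2 = [[1, 2, 1]]^T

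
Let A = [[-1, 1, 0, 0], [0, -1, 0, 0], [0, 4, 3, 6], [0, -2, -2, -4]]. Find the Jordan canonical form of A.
J = [[-1, 1, 0, 0], [0, -1, 0, 0], [0, 0, -1, 0], [0, 0, 0, 0]]

The characteristic polynomial is det(xI - A) = x(x + 1)^3, so the eigenvalues are -1 (algebraic multiplicity 3), 0 (algebraic multiplicity 1).

For λ = -1: rank(A + I) = 2, rank((A + I)^2) = 1. The eigenspace has dimension 4 - 2 = 2, so there are 2 Jordan blocks; the rank sequence gives block sizes [2, 1].

For λ = 0: algebraic multiplicity 1 gives one 1×1 block.

Assembling the blocks gives the Jordan form J above.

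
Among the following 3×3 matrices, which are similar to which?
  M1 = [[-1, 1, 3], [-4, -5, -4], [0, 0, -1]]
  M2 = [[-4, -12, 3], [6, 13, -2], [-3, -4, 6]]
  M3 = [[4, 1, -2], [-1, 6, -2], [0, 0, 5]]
Characteristic polynomials: χ_{M1} = (x + 1)(x + 3)^2, χ_{M2} = (x - 5)^3, χ_{M3} = (x - 5)^3.

{M1}: invariant factors (x + 1)(x + 3)^2.

{M2, M3}: invariant factors x - 5, (x - 5)^2.

Matrices are similar if and only if their invariant-factor lists agree; the partition into similarity classes is {M1}, {M2, M3}.

2 classes: {M1}, {M2, M3}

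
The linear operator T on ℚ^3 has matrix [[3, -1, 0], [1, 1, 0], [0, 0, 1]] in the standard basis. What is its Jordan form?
J = [[1, 0, 0], [0, 2, 1], [0, 0, 2]]

The characteristic polynomial is det(xI - A) = (x - 2)^2(x - 1), so the eigenvalues are 1 (algebraic multiplicity 1), 2 (algebraic multiplicity 2).

For λ = 1: algebraic multiplicity 1 gives one 1×1 block.

For λ = 2: rank(A - 2I) = 2, rank((A - 2I)^2) = 1. The eigenspace has dimension 3 - 2 = 1, so there is 1 Jordan block; the rank sequence gives block sizes [2].

Assembling the blocks gives the Jordan form J above.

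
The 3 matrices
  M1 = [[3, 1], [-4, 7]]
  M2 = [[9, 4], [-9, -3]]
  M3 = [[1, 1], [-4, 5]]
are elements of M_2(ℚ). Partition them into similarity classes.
Characteristic polynomials: χ_{M1} = (x - 5)^2, χ_{M2} = (x - 3)^2, χ_{M3} = (x - 3)^2.

{M1}: invariant factors (x - 5)^2.

{M2, M3}: invariant factors (x - 3)^2.

Matrices are similar if and only if their invariant-factor lists agree; the partition into similarity classes is {M1}, {M2, M3}.

2 classes: {M1}, {M2, M3}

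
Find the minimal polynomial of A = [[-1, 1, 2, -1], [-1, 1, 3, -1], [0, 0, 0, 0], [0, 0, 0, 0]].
m_A(x) = x^3

The characteristic polynomial factors as x^4. The minimal polynomial is ∏(x - λ)^{k_λ} where k_λ is the size of the largest Jordan block at λ.

For λ = 0: rank(A) = 2, and the largest Jordan block has size 3 (the smallest k with rank(A^k) = rank(A^(k+1))).

So m_A(x) = x^3.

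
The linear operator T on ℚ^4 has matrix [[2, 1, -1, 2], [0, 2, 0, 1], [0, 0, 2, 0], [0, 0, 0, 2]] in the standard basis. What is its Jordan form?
J = [[2, 1, 0, 0], [0, 2, 1, 0], [0, 0, 2, 0], [0, 0, 0, 2]]

The characteristic polynomial is det(xI - A) = (x - 2)^4, so the eigenvalues are 2 (algebraic multiplicity 4).

For λ = 2: rank(A - 2I) = 2, rank((A - 2I)^2) = 1, rank((A - 2I)^3) = 0. The eigenspace has dimension 4 - 2 = 2, so there are 2 Jordan blocks; the rank sequence gives block sizes [3, 1].

Assembling the blocks gives the Jordan form J above.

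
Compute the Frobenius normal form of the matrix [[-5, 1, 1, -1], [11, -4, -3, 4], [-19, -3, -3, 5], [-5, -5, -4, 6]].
R = [[0, 0, 0, -8], [1, 0, 0, -6], [0, 1, 0, -9], [0, 0, 1, -6]]

The invariant factors of A (the non-unit diagonal entries of the Smith normal form of xI - A over ℚ[x]) are (x + 2)(x + 4)(x^2 + 1), each dividing the next. The characteristic polynomial is their product, (x + 2)(x + 4)(x^2 + 1).

The rational canonical form is the block-diagonal matrix of companion matrices C(f_i):
R = [[0, 0, 0, -8], [1, 0, 0, -6], [0, 1, 0, -9], [0, 0, 1, -6]].

Note the characteristic polynomial does not split into linear factors over ℚ, so A has no Jordan form over ℚ; the rational canonical form exists over any field.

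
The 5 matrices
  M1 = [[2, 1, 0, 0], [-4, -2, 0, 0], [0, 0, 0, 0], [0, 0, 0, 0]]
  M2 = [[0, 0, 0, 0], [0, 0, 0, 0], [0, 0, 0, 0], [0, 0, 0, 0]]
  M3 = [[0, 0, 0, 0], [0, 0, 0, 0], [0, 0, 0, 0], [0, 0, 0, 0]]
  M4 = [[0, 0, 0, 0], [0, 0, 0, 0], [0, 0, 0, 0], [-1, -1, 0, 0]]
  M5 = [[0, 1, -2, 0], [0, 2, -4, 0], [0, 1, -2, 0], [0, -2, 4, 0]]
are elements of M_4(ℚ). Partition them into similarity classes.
Characteristic polynomials: χ_{M1} = x^4, χ_{M2} = x^4, χ_{M3} = x^4, χ_{M4} = x^4, χ_{M5} = x^4.

{M1, M4, M5}: invariant factors x, x, x^2.

{M2, M3}: invariant factors x, x, x, x.

Matrices are similar if and only if their invariant-factor lists agree; the partition into similarity classes is {M1, M4, M5}, {M2, M3}.

2 classes: {M1, M4, M5}, {M2, M3}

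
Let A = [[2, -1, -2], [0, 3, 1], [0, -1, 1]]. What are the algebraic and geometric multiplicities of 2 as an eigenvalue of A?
algebraic multiplicity 3, geometric multiplicity 1

The characteristic polynomial is (x - 2)^3, so the factor x - 2 appears with exponent 3: the algebraic multiplicity is 3.

rank(A - 2I) = 2, so the eigenspace has dimension 3 - 2 = 1: the geometric multiplicity is 1.

Since 1 < 3, A is not diagonalizable.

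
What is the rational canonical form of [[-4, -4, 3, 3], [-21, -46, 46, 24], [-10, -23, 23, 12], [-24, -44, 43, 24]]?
The invariant factors of A (the non-unit diagonal entries of the Smith normal form of xI - A over ℚ[x]) are (x + 3)(x^3 + 2x - 1), each dividing the next. The characteristic polynomial is their product, (x + 3)(x^3 + 2x - 1).

The rational canonical form is the block-diagonal matrix of companion matrices C(f_i):
R = [[0, 0, 0, 3], [1, 0, 0, -5], [0, 1, 0, -2], [0, 0, 1, -3]].

Note the characteristic polynomial does not split into linear factors over ℚ, so A has no Jordan form over ℚ; the rational canonical form exists over any field.

R = [[0, 0, 0, 3], [1, 0, 0, -5], [0, 1, 0, -2], [0, 0, 1, -3]]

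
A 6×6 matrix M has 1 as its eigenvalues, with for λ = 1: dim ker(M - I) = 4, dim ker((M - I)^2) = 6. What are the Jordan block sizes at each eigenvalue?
λ = 1: successive nullity increments [4, 2] count blocks of size ≥ k; block sizes are [2, 2, 1, 1].

Jordan blocks: (1, 2), (1, 2), (1, 1), (1, 1)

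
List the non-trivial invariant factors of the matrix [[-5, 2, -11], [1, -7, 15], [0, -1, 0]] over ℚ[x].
The Jordan structure of A has elementary divisors (x + 4)^3. Arranging the block sizes at each eigenvalue in decreasing order and taking row products gives the invariant factors.

Invariant factors (smallest first, each dividing the next): (x + 4)^3.

Check: the last factor (x + 4)^3 is the minimal polynomial, and the product (x + 4)^3 is the characteristic polynomial.

(x + 4)^3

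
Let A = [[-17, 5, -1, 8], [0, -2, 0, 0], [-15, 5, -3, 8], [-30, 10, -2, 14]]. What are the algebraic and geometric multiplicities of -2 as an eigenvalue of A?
The characteristic polynomial is (x + 2)^4, so the factor x + 2 appears with exponent 4: the algebraic multiplicity is 4.

rank(A + 2I) = 1, so the eigenspace has dimension 4 - 1 = 3: the geometric multiplicity is 3.

Since 3 < 4, A is not diagonalizable.

algebraic multiplicity 4, geometric multiplicity 3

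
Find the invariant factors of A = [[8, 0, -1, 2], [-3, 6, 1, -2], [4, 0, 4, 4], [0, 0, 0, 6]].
x - 6, (x - 6)^3

The Jordan structure of A has elementary divisors (x - 6)^3, (x - 6). Arranging the block sizes at each eigenvalue in decreasing order and taking row products gives the invariant factors.

Invariant factors (smallest first, each dividing the next): x - 6, (x - 6)^3.

Check: the last factor (x - 6)^3 is the minimal polynomial, and the product (x - 6)^4 is the characteristic polynomial.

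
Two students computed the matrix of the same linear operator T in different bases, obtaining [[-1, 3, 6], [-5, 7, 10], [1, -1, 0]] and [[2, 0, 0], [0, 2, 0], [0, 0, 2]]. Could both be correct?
Both have characteristic polynomial (x - 2)^3, but the minimal polynomial of A is (x - 2)^2 while the minimal polynomial of B is x - 2. The minimal polynomial is a similarity invariant, so A and B are not similar.

No.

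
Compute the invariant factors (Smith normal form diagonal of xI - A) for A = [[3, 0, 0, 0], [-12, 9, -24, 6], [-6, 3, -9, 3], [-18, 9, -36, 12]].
The Jordan structure of A has elementary divisors (x - 3), (x - 3), (x - 3), (x - 6). Arranging the block sizes at each eigenvalue in decreasing order and taking row products gives the invariant factors.

Invariant factors (smallest first, each dividing the next): x - 3, x - 3, (x - 6)(x - 3).

Check: the last factor (x - 6)(x - 3) is the minimal polynomial, and the product (x - 6)(x - 3)^3 is the characteristic polynomial.

x - 3, x - 3, (x - 6)(x - 3)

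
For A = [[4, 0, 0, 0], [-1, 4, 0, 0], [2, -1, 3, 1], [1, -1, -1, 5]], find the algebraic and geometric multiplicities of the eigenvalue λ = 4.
algebraic multiplicity 4, geometric multiplicity 2

The characteristic polynomial is (x - 4)^4, so the factor x - 4 appears with exponent 4: the algebraic multiplicity is 4.

rank(A - 4I) = 2, so the eigenspace has dimension 4 - 2 = 2: the geometric multiplicity is 2.

Since 2 < 4, A is not diagonalizable.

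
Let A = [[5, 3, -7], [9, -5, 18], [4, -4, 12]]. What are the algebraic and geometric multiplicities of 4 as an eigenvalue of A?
The characteristic polynomial is (x - 4)^3, so the factor x - 4 appears with exponent 3: the algebraic multiplicity is 3.

rank(A - 4I) = 2, so the eigenspace has dimension 3 - 2 = 1: the geometric multiplicity is 1.

Since 1 < 3, A is not diagonalizable.

algebraic multiplicity 3, geometric multiplicity 1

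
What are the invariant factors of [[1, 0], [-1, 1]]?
The Jordan structure of A has elementary divisors (x - 1)^2. Arranging the block sizes at each eigenvalue in decreasing order and taking row products gives the invariant factors.

Invariant factors (smallest first, each dividing the next): (x - 1)^2.

Check: the last factor (x - 1)^2 is the minimal polynomial, and the product (x - 1)^2 is the characteristic polynomial.

(x - 1)^2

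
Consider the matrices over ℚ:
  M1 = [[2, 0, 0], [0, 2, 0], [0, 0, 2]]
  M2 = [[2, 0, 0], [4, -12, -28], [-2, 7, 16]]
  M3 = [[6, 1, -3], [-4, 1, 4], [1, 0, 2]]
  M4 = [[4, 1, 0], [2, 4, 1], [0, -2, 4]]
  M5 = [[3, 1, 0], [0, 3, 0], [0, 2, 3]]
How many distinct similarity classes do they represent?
Characteristic polynomials: χ_{M1} = (x - 2)^3, χ_{M2} = (x - 2)^3, χ_{M3} = (x - 3)^3, χ_{M4} = (x - 4)^3, χ_{M5} = (x - 3)^3.

{M1}: invariant factors x - 2, x - 2, x - 2.

{M2}: invariant factors x - 2, (x - 2)^2.

{M3}: invariant factors (x - 3)^3.

{M4}: invariant factors (x - 4)^3.

{M5}: invariant factors x - 3, (x - 3)^2.

Matrices are similar if and only if their invariant-factor lists agree; the partition into similarity classes is {M1}, {M2}, {M3}, {M4}, {M5}.

5 classes: {M1}, {M2}, {M3}, {M4}, {M5}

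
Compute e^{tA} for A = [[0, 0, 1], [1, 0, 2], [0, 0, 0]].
A has Jordan form J = [[0, 1, 0], [0, 0, 1], [0, 0, 0]] with A = PJP^{-1}, so e^{tA} = P e^{tJ} P^{-1}.

For a Jordan block J_k(λ), e^{tJ_k(λ)} = e^{λt} · (I + tN + t^2 N^2/2! + ... + t^{k-1} N^{k-1}/(k-1)!) where N is the nilpotent superdiagonal part.

Assembling the blocks and conjugating back gives the entries of e^{tA} as shown above.

e^{tA} = [[1, 0, t], [t, 1, t*(t + 4)/2], [0, 0, 1]]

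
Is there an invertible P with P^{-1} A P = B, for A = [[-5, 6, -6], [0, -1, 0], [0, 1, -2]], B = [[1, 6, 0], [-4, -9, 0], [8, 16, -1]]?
No.

trace(A) = -8 but trace(B) = -9. The trace is a similarity invariant, so A and B are not similar.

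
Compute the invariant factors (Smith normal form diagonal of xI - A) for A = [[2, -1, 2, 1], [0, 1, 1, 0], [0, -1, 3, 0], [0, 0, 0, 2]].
x - 2, (x - 2)^3

The Jordan structure of A has elementary divisors (x - 2)^3, (x - 2). Arranging the block sizes at each eigenvalue in decreasing order and taking row products gives the invariant factors.

Invariant factors (smallest first, each dividing the next): x - 2, (x - 2)^3.

Check: the last factor (x - 2)^3 is the minimal polynomial, and the product (x - 2)^4 is the characteristic polynomial.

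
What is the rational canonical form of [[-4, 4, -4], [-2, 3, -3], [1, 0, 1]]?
R = [[0, 0, -4], [1, 0, 1], [0, 1, 0]]

The invariant factors of A (the non-unit diagonal entries of the Smith normal form of xI - A over ℚ[x]) are x^3 - x + 4, each dividing the next. The characteristic polynomial is their product, x^3 - x + 4.

The rational canonical form is the block-diagonal matrix of companion matrices C(f_i):
R = [[0, 0, -4], [1, 0, 1], [0, 1, 0]].

Note the characteristic polynomial does not split into linear factors over ℚ, so A has no Jordan form over ℚ; the rational canonical form exists over any field.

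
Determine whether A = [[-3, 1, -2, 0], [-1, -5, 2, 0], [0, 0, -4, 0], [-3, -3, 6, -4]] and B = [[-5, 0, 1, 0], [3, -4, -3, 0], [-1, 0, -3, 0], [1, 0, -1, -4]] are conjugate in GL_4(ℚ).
Yes.

Two matrices over a field are similar if and only if they have the same invariant factors.

Both A and B have characteristic polynomial (x + 4)^4 and minimal polynomial (x + 4)^2. Computing further, both have invariant factors x + 4, x + 4, (x + 4)^2. Hence A and B are similar.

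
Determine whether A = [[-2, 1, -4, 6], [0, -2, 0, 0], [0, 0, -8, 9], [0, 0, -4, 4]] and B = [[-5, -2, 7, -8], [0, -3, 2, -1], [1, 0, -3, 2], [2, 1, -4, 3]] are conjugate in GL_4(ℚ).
Two matrices over a field are similar if and only if they have the same invariant factors.

Both A and B have characteristic polynomial (x + 2)^4 and minimal polynomial (x + 2)^2. Computing further, both have invariant factors (x + 2)^2, (x + 2)^2. Hence A and B are similar.

Yes.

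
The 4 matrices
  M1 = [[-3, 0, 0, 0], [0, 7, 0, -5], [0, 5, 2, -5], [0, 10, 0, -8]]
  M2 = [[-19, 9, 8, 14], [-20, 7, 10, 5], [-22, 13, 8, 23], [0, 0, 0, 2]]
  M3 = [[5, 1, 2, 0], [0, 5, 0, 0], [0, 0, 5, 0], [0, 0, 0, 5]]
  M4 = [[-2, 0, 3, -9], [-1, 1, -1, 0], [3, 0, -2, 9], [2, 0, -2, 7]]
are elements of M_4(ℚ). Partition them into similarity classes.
4 classes: {M1}, {M2}, {M3}, {M4}

Characteristic polynomials: χ_{M1} = (x - 2)^2(x + 3)^2, χ_{M2} = (x - 2)^2(x + 3)^2, χ_{M3} = (x - 5)^4, χ_{M4} = (x - 1)^4.

{M1}: invariant factors (x - 2)(x + 3), (x - 2)(x + 3).

{M2}: invariant factors x - 2, (x - 2)(x + 3)^2.

{M3}: invariant factors x - 5, x - 5, (x - 5)^2.

{M4}: invariant factors (x - 1)^2, (x - 1)^2.

Matrices are similar if and only if their invariant-factor lists agree; the partition into similarity classes is {M1}, {M2}, {M3}, {M4}.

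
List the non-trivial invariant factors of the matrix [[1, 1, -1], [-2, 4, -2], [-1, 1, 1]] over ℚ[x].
x - 2, (x - 2)^2

The Jordan structure of A has elementary divisors (x - 2)^2, (x - 2). Arranging the block sizes at each eigenvalue in decreasing order and taking row products gives the invariant factors.

Invariant factors (smallest first, each dividing the next): x - 2, (x - 2)^2.

Check: the last factor (x - 2)^2 is the minimal polynomial, and the product (x - 2)^3 is the characteristic polynomial.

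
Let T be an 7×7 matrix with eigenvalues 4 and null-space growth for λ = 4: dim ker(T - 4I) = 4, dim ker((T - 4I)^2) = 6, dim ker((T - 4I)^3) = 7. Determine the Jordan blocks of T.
λ = 4: successive nullity increments [4, 2, 1] count blocks of size ≥ k; block sizes are [3, 2, 1, 1].

Jordan blocks: (4, 3), (4, 2), (4, 1), (4, 1)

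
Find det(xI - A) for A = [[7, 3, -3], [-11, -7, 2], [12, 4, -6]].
xI - A = [[x - 7, -3, 3], [11, x + 7, -2], [-12, -4, x + 6]].

Expanding det(xI - A) along the first row:
det(xI - A) = + (x - 7)·det([[x + 7, -2], [-4, x + 6]]) - (-3)·det([[11, -2], [-12, x + 6]]) + (3)·det([[11, x + 7], [-12, -4]]).

Evaluating gives χ_A(x) = x^3 + 6x^2 + 12x + 8 = (x + 2)^3.

χ_A(x) = (x + 2)^3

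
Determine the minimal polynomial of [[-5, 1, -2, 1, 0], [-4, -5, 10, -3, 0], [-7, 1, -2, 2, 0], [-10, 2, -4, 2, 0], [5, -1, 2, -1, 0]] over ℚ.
The characteristic polynomial factors as x^3(x + 5)^2. The minimal polynomial is ∏(x - λ)^{k_λ} where k_λ is the size of the largest Jordan block at λ.

For λ = -5: rank(A + 5I) = 4, and the largest Jordan block has size 2 (the smallest k with rank((A + 5I)^k) = rank((A + 5I)^(k+1))).
For λ = 0: rank(A) = 3, and the largest Jordan block has size 2 (the smallest k with rank(A^k) = rank(A^(k+1))).

So m_A(x) = x^2(x + 5)^2.

m_A(x) = x^2(x + 5)^2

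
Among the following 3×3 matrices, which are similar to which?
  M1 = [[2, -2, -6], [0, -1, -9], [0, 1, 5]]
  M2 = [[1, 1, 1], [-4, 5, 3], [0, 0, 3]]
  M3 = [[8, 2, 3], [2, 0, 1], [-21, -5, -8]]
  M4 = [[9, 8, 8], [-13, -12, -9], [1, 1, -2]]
4 classes: {M1}, {M2}, {M3}, {M4}

Characteristic polynomials: χ_{M1} = (x - 2)^3, χ_{M2} = (x - 3)^3, χ_{M3} = x^3, χ_{M4} = (x - 1)(x + 3)^2.

{M1}: invariant factors x - 2, (x - 2)^2.

{M2}: invariant factors (x - 3)^3.

{M3}: invariant factors x^3.

{M4}: invariant factors (x - 1)(x + 3)^2.

Matrices are similar if and only if their invariant-factor lists agree; the partition into similarity classes is {M1}, {M2}, {M3}, {M4}.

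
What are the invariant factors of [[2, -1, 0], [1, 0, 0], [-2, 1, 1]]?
The Jordan structure of A has elementary divisors (x - 1)^3. Arranging the block sizes at each eigenvalue in decreasing order and taking row products gives the invariant factors.

Invariant factors (smallest first, each dividing the next): (x - 1)^3.

Check: the last factor (x - 1)^3 is the minimal polynomial, and the product (x - 1)^3 is the characteristic polynomial.

(x - 1)^3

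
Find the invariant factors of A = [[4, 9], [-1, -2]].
(x - 1)^2

The Jordan structure of A has elementary divisors (x - 1)^2. Arranging the block sizes at each eigenvalue in decreasing order and taking row products gives the invariant factors.

Invariant factors (smallest first, each dividing the next): (x - 1)^2.

Check: the last factor (x - 1)^2 is the minimal polynomial, and the product (x - 1)^2 is the characteristic polynomial.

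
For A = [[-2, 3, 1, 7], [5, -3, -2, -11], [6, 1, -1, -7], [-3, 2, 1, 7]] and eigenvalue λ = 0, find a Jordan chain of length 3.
We seek v_1 ∈ ker(A^3) \ ker(A^2), then set v_{i+1} = A v_i.

One such chain is v_1 = [[7, -7, 0, 5]]^T, v_2 = [[0, 1, 0, 0]]^T, v_3 = [[3, -3, 1, 2]]^T. Check: A v_3 = [[0, 0, 0, 0]]^T = 0.

v_1 = [[7, -7, 0, 5]]^T, v_2 = [[0, 1, 0, 0]]^T, v_3 = [[3, -3, 1, 2]]^T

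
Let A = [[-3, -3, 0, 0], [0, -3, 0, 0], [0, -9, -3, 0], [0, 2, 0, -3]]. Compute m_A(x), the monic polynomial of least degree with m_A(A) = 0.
m_A(x) = (x + 3)^2

The characteristic polynomial factors as (x + 3)^4. The minimal polynomial is ∏(x - λ)^{k_λ} where k_λ is the size of the largest Jordan block at λ.

For λ = -3: rank(A + 3I) = 1, and the largest Jordan block has size 2 (the smallest k with rank((A + 3I)^k) = rank((A + 3I)^(k+1))).

So m_A(x) = (x + 3)^2.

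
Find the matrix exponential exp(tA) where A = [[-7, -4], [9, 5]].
e^{tA} = [[(1 - 6*t)*e^{-t}, -4*t*e^{-t}], [9*t*e^{-t}, (6*t + 1)*e^{-t}]]

A has Jordan form J = [[-1, 1], [0, -1]] with A = PJP^{-1}, so e^{tA} = P e^{tJ} P^{-1}.

For a Jordan block J_k(λ), e^{tJ_k(λ)} = e^{λt} · (I + tN + t^2 N^2/2! + ... + t^{k-1} N^{k-1}/(k-1)!) where N is the nilpotent superdiagonal part.

Assembling the blocks and conjugating back gives the entries of e^{tA} as shown above.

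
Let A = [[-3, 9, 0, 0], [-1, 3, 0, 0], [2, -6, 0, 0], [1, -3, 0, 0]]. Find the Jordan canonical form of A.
The characteristic polynomial is det(xI - A) = x^4, so the eigenvalues are 0 (algebraic multiplicity 4).

For λ = 0: rank(A) = 1, rank(A^2) = 0. The eigenspace has dimension 4 - 1 = 3, so there are 3 Jordan blocks; the rank sequence gives block sizes [2, 1, 1].

Assembling the blocks gives the Jordan form J above.

J = [[0, 1, 0, 0], [0, 0, 0, 0], [0, 0, 0, 0], [0, 0, 0, 0]]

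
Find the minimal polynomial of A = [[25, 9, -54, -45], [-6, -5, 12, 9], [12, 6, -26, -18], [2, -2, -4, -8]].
The characteristic polynomial factors as (x + 2)^2(x + 5)^2. The minimal polynomial is ∏(x - λ)^{k_λ} where k_λ is the size of the largest Jordan block at λ.

For λ = -5: rank(A + 5I) = 3, and the largest Jordan block has size 2 (the smallest k with rank((A + 5I)^k) = rank((A + 5I)^(k+1))).
For λ = -2: rank(A + 2I) = 2, and the largest Jordan block has size 1 (the smallest k with rank((A + 2I)^k) = rank((A + 2I)^(k+1))).

So m_A(x) = (x + 2)(x + 5)^2.

m_A(x) = (x + 2)(x + 5)^2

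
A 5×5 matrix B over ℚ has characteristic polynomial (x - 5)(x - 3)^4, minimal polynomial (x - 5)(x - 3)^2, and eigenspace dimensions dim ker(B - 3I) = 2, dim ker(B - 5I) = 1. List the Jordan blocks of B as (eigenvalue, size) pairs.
Jordan blocks: (3, 2), (3, 2), (5, 1)

λ = 3: algebraic multiplicity 4 (exponent in χ_B), largest block size 2 (exponent in m_B), 2 blocks (geometric multiplicity). These force block sizes [2, 2].
λ = 5: algebraic multiplicity 1 (exponent in χ_B), largest block size 1 (exponent in m_B), 1 block (geometric multiplicity). This forces block sizes [1].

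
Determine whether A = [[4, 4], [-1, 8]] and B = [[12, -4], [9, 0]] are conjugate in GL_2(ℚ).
Yes.

Two matrices over a field are similar if and only if they have the same invariant factors.

Both A and B have characteristic polynomial (x - 6)^2 and minimal polynomial (x - 6)^2. Computing further, both have invariant factors (x - 6)^2. Hence A and B are similar.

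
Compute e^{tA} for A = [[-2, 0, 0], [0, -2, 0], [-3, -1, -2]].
e^{tA} = [[e^{-2*t}, 0, 0], [0, e^{-2*t}, 0], [-3*t*e^{-2*t}, -t*e^{-2*t}, e^{-2*t}]]

A has Jordan form J = [[-2, 1, 0], [0, -2, 0], [0, 0, -2]] with A = PJP^{-1}, so e^{tA} = P e^{tJ} P^{-1}.

For a Jordan block J_k(λ), e^{tJ_k(λ)} = e^{λt} · (I + tN + t^2 N^2/2! + ... + t^{k-1} N^{k-1}/(k-1)!) where N is the nilpotent superdiagonal part.

Assembling the blocks and conjugating back gives the entries of e^{tA} as shown above.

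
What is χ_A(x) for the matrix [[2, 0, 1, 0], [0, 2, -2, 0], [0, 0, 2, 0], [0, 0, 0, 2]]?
xI - A = [[x - 2, 0, -1, 0], [0, x - 2, 2, 0], [0, 0, x - 2, 0], [0, 0, 0, x - 2]].

Expanding det(xI - A) along the first row:
det(xI - A) = + (x - 2)·det([[x - 2, 2, 0], [0, x - 2, 0], [0, 0, x - 2]]) - (0)·det([[0, 2, 0], [0, x - 2, 0], [0, 0, x - 2]]) + (-1)·det([[0, x - 2, 0], [0, 0, 0], [0, 0, x - 2]]) - (0)·det([[0, x - 2, 2], [0, 0, x - 2], [0, 0, 0]]).

Evaluating gives χ_A(x) = x^4 - 8x^3 + 24x^2 - 32x + 16 = (x - 2)^4.

χ_A(x) = (x - 2)^4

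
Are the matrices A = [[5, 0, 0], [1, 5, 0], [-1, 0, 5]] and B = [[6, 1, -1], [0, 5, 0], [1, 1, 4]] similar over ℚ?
Yes.

Two matrices over a field are similar if and only if they have the same invariant factors.

Both A and B have characteristic polynomial (x - 5)^3 and minimal polynomial (x - 5)^2. Computing further, both have invariant factors x - 5, (x - 5)^2. Hence A and B are similar.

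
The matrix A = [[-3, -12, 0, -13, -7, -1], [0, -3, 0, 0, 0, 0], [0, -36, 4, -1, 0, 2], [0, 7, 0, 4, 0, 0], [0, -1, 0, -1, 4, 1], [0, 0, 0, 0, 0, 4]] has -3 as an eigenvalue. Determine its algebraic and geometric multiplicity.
algebraic multiplicity 2, geometric multiplicity 1

The characteristic polynomial is (x - 4)^4(x + 3)^2, so the factor x + 3 appears with exponent 2: the algebraic multiplicity is 2.

rank(A + 3I) = 5, so the eigenspace has dimension 6 - 5 = 1: the geometric multiplicity is 1.

Since 1 < 2, A is not diagonalizable.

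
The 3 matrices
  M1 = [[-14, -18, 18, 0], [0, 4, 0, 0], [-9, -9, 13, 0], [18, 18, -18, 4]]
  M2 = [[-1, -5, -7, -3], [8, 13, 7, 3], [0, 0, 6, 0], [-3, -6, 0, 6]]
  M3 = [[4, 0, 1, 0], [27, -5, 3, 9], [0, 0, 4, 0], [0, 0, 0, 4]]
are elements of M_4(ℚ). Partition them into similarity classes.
3 classes: {M1}, {M2}, {M3}

Characteristic polynomials: χ_{M1} = (x - 4)^3(x + 5), χ_{M2} = (x - 6)^4, χ_{M3} = (x - 4)^3(x + 5).

{M1}: invariant factors x - 4, x - 4, (x - 4)(x + 5).

{M2}: invariant factors x - 6, (x - 6)^3.

{M3}: invariant factors x - 4, (x - 4)^2(x + 5).

Matrices are similar if and only if their invariant-factor lists agree; the partition into similarity classes is {M1}, {M2}, {M3}.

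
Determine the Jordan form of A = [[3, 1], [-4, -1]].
J = [[1, 1], [0, 1]]

The characteristic polynomial is det(xI - A) = (x - 1)^2, so the eigenvalues are 1 (algebraic multiplicity 2).

For λ = 1: rank(A - I) = 1, rank((A - I)^2) = 0. The eigenspace has dimension 2 - 1 = 1, so there is 1 Jordan block; the rank sequence gives block sizes [2].

Assembling the blocks gives the Jordan form J above.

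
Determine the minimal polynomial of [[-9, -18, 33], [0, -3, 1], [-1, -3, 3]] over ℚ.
The characteristic polynomial factors as (x + 3)^3. The minimal polynomial is ∏(x - λ)^{k_λ} where k_λ is the size of the largest Jordan block at λ.

For λ = -3: rank(A + 3I) = 2, and the largest Jordan block has size 3 (the smallest k with rank((A + 3I)^k) = rank((A + 3I)^(k+1))).

So m_A(x) = (x + 3)^3.

m_A(x) = (x + 3)^3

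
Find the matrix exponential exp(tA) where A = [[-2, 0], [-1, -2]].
A has Jordan form J = [[-2, 1], [0, -2]] with A = PJP^{-1}, so e^{tA} = P e^{tJ} P^{-1}.

For a Jordan block J_k(λ), e^{tJ_k(λ)} = e^{λt} · (I + tN + t^2 N^2/2! + ... + t^{k-1} N^{k-1}/(k-1)!) where N is the nilpotent superdiagonal part.

Assembling the blocks and conjugating back gives the entries of e^{tA} as shown above.

e^{tA} = [[e^{-2*t}, 0], [-t*e^{-2*t}, e^{-2*t}]]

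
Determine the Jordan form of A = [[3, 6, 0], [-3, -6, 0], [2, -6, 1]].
J = [[-3, 0, 0], [0, 0, 0], [0, 0, 1]]

The characteristic polynomial is det(xI - A) = x(x - 1)(x + 3), so the eigenvalues are -3 (algebraic multiplicity 1), 0 (algebraic multiplicity 1), 1 (algebraic multiplicity 1).

For λ = -3: algebraic multiplicity 1 gives one 1×1 block.

For λ = 0: algebraic multiplicity 1 gives one 1×1 block.

For λ = 1: algebraic multiplicity 1 gives one 1×1 block.

Assembling the blocks gives the Jordan form J above.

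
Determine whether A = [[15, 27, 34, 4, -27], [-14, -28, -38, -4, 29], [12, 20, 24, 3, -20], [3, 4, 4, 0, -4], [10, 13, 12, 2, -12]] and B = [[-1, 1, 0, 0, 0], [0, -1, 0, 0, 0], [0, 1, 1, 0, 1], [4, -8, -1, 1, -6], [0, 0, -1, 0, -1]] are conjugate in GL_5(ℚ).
Yes.

Two matrices over a field are similar if and only if they have the same invariant factors.

Both A and B have characteristic polynomial x^2(x - 1)(x + 1)^2 and minimal polynomial x^2(x - 1)(x + 1)^2. Computing further, both have invariant factors x^2(x - 1)(x + 1)^2. Hence A and B are similar.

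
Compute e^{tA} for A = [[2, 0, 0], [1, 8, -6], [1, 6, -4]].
A has Jordan form J = [[2, 1, 0], [0, 2, 0], [0, 0, 2]] with A = PJP^{-1}, so e^{tA} = P e^{tJ} P^{-1}.

For a Jordan block J_k(λ), e^{tJ_k(λ)} = e^{λt} · (I + tN + t^2 N^2/2! + ... + t^{k-1} N^{k-1}/(k-1)!) where N is the nilpotent superdiagonal part.

Assembling the blocks and conjugating back gives the entries of e^{tA} as shown above.

e^{tA} = [[e^{2*t}, 0, 0], [t*e^{2*t}, (6*t + 1)*e^{2*t}, -6*t*e^{2*t}], [t*e^{2*t}, 6*t*e^{2*t}, (1 - 6*t)*e^{2*t}]]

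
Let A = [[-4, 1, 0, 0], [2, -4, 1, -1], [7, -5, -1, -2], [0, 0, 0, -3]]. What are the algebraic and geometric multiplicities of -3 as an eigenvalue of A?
algebraic multiplicity 4, geometric multiplicity 2

The characteristic polynomial is (x + 3)^4, so the factor x + 3 appears with exponent 4: the algebraic multiplicity is 4.

rank(A + 3I) = 2, so the eigenspace has dimension 4 - 2 = 2: the geometric multiplicity is 2.

Since 2 < 4, A is not diagonalizable.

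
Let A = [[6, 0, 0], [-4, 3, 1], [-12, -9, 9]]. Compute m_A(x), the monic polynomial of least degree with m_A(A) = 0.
m_A(x) = (x - 6)^2

The characteristic polynomial factors as (x - 6)^3. The minimal polynomial is ∏(x - λ)^{k_λ} where k_λ is the size of the largest Jordan block at λ.

For λ = 6: rank(A - 6I) = 1, and the largest Jordan block has size 2 (the smallest k with rank((A - 6I)^k) = rank((A - 6I)^(k+1))).

So m_A(x) = (x - 6)^2.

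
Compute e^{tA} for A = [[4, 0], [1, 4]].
e^{tA} = [[e^{4*t}, 0], [t*e^{4*t}, e^{4*t}]]

A has Jordan form J = [[4, 1], [0, 4]] with A = PJP^{-1}, so e^{tA} = P e^{tJ} P^{-1}.

For a Jordan block J_k(λ), e^{tJ_k(λ)} = e^{λt} · (I + tN + t^2 N^2/2! + ... + t^{k-1} N^{k-1}/(k-1)!) where N is the nilpotent superdiagonal part.

Assembling the blocks and conjugating back gives the entries of e^{tA} as shown above.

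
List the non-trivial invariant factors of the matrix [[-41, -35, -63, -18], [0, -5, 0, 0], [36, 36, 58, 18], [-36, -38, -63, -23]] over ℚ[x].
The Jordan structure of A has elementary divisors (x + 5)^2, (x + 5), (x - 4). Arranging the block sizes at each eigenvalue in decreasing order and taking row products gives the invariant factors.

Invariant factors (smallest first, each dividing the next): x + 5, (x - 4)(x + 5)^2.

Check: the last factor (x - 4)(x + 5)^2 is the minimal polynomial, and the product (x - 4)(x + 5)^3 is the characteristic polynomial.

x + 5, (x - 4)(x + 5)^2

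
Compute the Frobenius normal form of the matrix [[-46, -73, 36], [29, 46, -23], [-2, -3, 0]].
R = [[0, 0, -4], [1, 0, -4], [0, 1, 0]]

The invariant factors of A (the non-unit diagonal entries of the Smith normal form of xI - A over ℚ[x]) are x^3 + 4x + 4, each dividing the next. The characteristic polynomial is their product, x^3 + 4x + 4.

The rational canonical form is the block-diagonal matrix of companion matrices C(f_i):
R = [[0, 0, -4], [1, 0, -4], [0, 1, 0]].

Note the characteristic polynomial does not split into linear factors over ℚ, so A has no Jordan form over ℚ; the rational canonical form exists over any field.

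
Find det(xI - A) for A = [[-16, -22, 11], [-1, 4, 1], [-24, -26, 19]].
χ_A(x) = (x - 6)^2(x + 5)

xI - A = [[x + 16, 22, -11], [1, x - 4, -1], [24, 26, x - 19]].

Expanding det(xI - A) along the first row:
det(xI - A) = + (x + 16)·det([[x - 4, -1], [26, x - 19]]) - (22)·det([[1, -1], [24, x - 19]]) + (-11)·det([[1, x - 4], [24, 26]]).

Evaluating gives χ_A(x) = x^3 - 7x^2 - 24x + 180 = (x - 6)^2(x + 5).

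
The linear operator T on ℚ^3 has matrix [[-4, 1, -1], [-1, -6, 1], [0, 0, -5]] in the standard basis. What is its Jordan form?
J = [[-5, 1, 0], [0, -5, 0], [0, 0, -5]]

The characteristic polynomial is det(xI - A) = (x + 5)^3, so the eigenvalues are -5 (algebraic multiplicity 3).

For λ = -5: rank(A + 5I) = 1, rank((A + 5I)^2) = 0. The eigenspace has dimension 3 - 1 = 2, so there are 2 Jordan blocks; the rank sequence gives block sizes [2, 1].

Assembling the blocks gives the Jordan form J above.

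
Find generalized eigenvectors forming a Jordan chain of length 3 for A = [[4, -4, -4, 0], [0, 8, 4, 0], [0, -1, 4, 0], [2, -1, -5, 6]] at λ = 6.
We seek v_1 ∈ ker((A - 6I)^3) \ ker((A - 6I)^2), then set v_{i+1} = (A - 6I) v_i.

One such chain is v_1 = [[1, -1, 0, 1]]^T, v_2 = [[2, -2, 1, 3]]^T, v_3 = [[0, 0, 0, 1]]^T. Check: (A - 6I) v_3 = [[0, 0, 0, 0]]^T = 0.

v_1 = [[1, -1, 0, 1]]^T, v_2 = [[2, -2, 1, 3]]^T, v_3 = [[0, 0, 0, 1]]^T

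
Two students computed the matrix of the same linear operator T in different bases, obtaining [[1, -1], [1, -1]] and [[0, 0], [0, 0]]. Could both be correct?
Both have characteristic polynomial x^2, but the minimal polynomial of A is x^2 while the minimal polynomial of B is x. The minimal polynomial is a similarity invariant, so A and B are not similar.

No.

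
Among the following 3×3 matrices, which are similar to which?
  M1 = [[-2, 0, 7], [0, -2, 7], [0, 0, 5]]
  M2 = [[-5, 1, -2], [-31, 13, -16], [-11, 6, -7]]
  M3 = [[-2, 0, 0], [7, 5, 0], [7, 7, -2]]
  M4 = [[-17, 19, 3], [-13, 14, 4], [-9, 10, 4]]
Characteristic polynomials: χ_{M1} = (x - 5)(x + 2)^2, χ_{M2} = (x - 5)(x + 2)^2, χ_{M3} = (x - 5)(x + 2)^2, χ_{M4} = (x - 5)(x + 2)^2.

{M1, M3}: invariant factors x + 2, (x - 5)(x + 2).

{M2, M4}: invariant factors (x - 5)(x + 2)^2.

Matrices are similar if and only if their invariant-factor lists agree; the partition into similarity classes is {M1, M3}, {M2, M4}.

2 classes: {M1, M3}, {M2, M4}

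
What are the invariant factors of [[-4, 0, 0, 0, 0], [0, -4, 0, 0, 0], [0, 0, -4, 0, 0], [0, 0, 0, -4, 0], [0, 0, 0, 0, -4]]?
The Jordan structure of A has elementary divisors (x + 4), (x + 4), (x + 4), (x + 4), (x + 4). Arranging the block sizes at each eigenvalue in decreasing order and taking row products gives the invariant factors.

Invariant factors (smallest first, each dividing the next): x + 4, x + 4, x + 4, x + 4, x + 4.

Check: the last factor x + 4 is the minimal polynomial, and the product (x + 4)^5 is the characteristic polynomial.

x + 4, x + 4, x + 4, x + 4, x + 4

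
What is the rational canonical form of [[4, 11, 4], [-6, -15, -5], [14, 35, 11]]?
The invariant factors of A (the non-unit diagonal entries of the Smith normal form of xI - A over ℚ[x]) are x^3 + 4x + 4, each dividing the next. The characteristic polynomial is their product, x^3 + 4x + 4.

The rational canonical form is the block-diagonal matrix of companion matrices C(f_i):
R = [[0, 0, -4], [1, 0, -4], [0, 1, 0]].

Note the characteristic polynomial does not split into linear factors over ℚ, so A has no Jordan form over ℚ; the rational canonical form exists over any field.

R = [[0, 0, -4], [1, 0, -4], [0, 1, 0]]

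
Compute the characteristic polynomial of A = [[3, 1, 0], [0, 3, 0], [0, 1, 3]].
xI - A = [[x - 3, -1, 0], [0, x - 3, 0], [0, -1, x - 3]].

Expanding det(xI - A) along the first row:
det(xI - A) = + (x - 3)·det([[x - 3, 0], [-1, x - 3]]) - (-1)·det([[0, 0], [0, x - 3]]) + (0)·det([[0, x - 3], [0, -1]]).

Evaluating gives χ_A(x) = x^3 - 9x^2 + 27x - 27 = (x - 3)^3.

χ_A(x) = (x - 3)^3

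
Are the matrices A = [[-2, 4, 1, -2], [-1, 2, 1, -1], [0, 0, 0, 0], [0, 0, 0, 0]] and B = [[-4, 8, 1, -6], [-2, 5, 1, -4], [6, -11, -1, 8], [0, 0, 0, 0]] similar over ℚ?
Two matrices over a field are similar if and only if they have the same invariant factors.

Both A and B have characteristic polynomial x^4 and minimal polynomial x^3. Computing further, both have invariant factors x, x^3. Hence A and B are similar.

Yes.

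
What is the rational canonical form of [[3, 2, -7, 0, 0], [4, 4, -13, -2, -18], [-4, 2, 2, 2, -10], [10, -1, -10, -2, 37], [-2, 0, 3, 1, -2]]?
The invariant factors of A (the non-unit diagonal entries of the Smith normal form of xI - A over ℚ[x]) are x - 3, (x - 3)^2(x + 2)^2, each dividing the next. The characteristic polynomial is their product, (x - 3)^3(x + 2)^2.

The rational canonical form is the block-diagonal matrix of companion matrices C(f_i):
R = [[3, 0, 0, 0, 0], [0, 0, 0, 0, -36], [0, 1, 0, 0, -12], [0, 0, 1, 0, 11], [0, 0, 0, 1, 2]].

R = [[3, 0, 0, 0, 0], [0, 0, 0, 0, -36], [0, 1, 0, 0, -12], [0, 0, 1, 0, 11], [0, 0, 0, 1, 2]]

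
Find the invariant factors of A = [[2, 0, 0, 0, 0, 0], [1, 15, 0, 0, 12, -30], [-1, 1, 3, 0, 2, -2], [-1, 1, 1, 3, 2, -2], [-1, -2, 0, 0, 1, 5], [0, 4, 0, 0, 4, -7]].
(x - 3)^2, (x - 3)^3(x - 2)

The Jordan structure of A has elementary divisors (x - 2), (x - 3)^3, (x - 3)^2. Arranging the block sizes at each eigenvalue in decreasing order and taking row products gives the invariant factors.

Invariant factors (smallest first, each dividing the next): (x - 3)^2, (x - 3)^3(x - 2).

Check: the last factor (x - 3)^3(x - 2) is the minimal polynomial, and the product (x - 3)^5(x - 2) is the characteristic polynomial.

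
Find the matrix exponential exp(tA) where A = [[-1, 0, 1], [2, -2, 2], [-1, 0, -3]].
e^{tA} = [[(t + 1)*e^{-2*t}, 0, t*e^{-2*t}], [2*t*e^{-2*t}, e^{-2*t}, 2*t*e^{-2*t}], [-t*e^{-2*t}, 0, (1 - t)*e^{-2*t}]]

A has Jordan form J = [[-2, 1, 0], [0, -2, 0], [0, 0, -2]] with A = PJP^{-1}, so e^{tA} = P e^{tJ} P^{-1}.

For a Jordan block J_k(λ), e^{tJ_k(λ)} = e^{λt} · (I + tN + t^2 N^2/2! + ... + t^{k-1} N^{k-1}/(k-1)!) where N is the nilpotent superdiagonal part.

Assembling the blocks and conjugating back gives the entries of e^{tA} as shown above.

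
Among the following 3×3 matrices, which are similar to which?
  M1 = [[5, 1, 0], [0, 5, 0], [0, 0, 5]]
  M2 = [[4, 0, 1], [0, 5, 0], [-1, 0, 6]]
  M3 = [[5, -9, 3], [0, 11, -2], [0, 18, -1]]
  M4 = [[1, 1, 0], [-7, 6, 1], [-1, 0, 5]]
Characteristic polynomials: χ_{M1} = (x - 5)^3, χ_{M2} = (x - 5)^3, χ_{M3} = (x - 5)^3, χ_{M4} = (x - 4)^3.

{M1, M2, M3}: invariant factors x - 5, (x - 5)^2.

{M4}: invariant factors (x - 4)^3.

Matrices are similar if and only if their invariant-factor lists agree; the partition into similarity classes is {M1, M2, M3}, {M4}.

2 classes: {M1, M2, M3}, {M4}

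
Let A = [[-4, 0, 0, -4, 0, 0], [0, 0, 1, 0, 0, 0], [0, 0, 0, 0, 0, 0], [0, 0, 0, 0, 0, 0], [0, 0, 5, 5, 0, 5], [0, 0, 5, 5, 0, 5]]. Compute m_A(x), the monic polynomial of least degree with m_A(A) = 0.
The characteristic polynomial factors as x^4(x - 5)(x + 4). The minimal polynomial is ∏(x - λ)^{k_λ} where k_λ is the size of the largest Jordan block at λ.

For λ = -4: rank(A + 4I) = 5, and the largest Jordan block has size 1 (the smallest k with rank((A + 4I)^k) = rank((A + 4I)^(k+1))).
For λ = 0: rank(A) = 3, and the largest Jordan block has size 2 (the smallest k with rank(A^k) = rank(A^(k+1))).
For λ = 5: rank(A - 5I) = 5, and the largest Jordan block has size 1 (the smallest k with rank((A - 5I)^k) = rank((A - 5I)^(k+1))).

So m_A(x) = x^2(x - 5)(x + 4).

m_A(x) = x^2(x - 5)(x + 4)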